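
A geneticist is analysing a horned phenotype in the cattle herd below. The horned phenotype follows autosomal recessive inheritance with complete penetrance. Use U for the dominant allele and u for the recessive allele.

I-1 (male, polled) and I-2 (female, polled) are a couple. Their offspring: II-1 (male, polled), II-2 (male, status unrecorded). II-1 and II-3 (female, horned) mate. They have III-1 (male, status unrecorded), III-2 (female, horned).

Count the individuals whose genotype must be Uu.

1

Obligate heterozygotes: II-1 is polled so carries U and passed u to III-2 (uu), so II-1 is Uu.
Every other individual is either homozygous by phenotype or has at least one consistent homozygous assignment, so the count is 1.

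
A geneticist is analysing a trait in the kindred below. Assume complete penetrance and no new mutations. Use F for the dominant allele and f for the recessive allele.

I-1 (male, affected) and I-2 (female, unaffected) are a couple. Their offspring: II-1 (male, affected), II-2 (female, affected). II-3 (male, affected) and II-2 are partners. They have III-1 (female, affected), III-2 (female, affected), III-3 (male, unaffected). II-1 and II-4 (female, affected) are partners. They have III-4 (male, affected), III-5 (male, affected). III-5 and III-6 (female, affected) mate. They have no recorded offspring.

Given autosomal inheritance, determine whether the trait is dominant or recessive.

dominant

II-3 and II-2 are both affected yet have an unaffected child III-3. Under a recessive model two affected parents are homozygous and every child would be affected, so the trait cannot be recessive.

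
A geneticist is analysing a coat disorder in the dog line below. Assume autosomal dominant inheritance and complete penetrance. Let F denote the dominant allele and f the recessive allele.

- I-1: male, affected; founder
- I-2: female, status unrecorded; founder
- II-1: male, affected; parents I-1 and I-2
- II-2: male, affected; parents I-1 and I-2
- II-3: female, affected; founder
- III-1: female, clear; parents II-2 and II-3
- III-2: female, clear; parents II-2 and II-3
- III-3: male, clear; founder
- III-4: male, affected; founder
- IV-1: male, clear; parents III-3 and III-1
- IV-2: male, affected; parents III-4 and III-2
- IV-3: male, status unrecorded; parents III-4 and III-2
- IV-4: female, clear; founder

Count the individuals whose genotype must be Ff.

Obligate heterozygotes: II-2 is affected so carries F and passed f to III-1 (ff), so II-2 is Ff; II-3 is affected so carries F and passed f to III-1 (ff), so II-3 is Ff; IV-2 is affected so carries F and received f from III-2 (ff), so IV-2 is Ff.
Every other individual is either homozygous by phenotype or has at least one consistent homozygous assignment, so the count is 3.

3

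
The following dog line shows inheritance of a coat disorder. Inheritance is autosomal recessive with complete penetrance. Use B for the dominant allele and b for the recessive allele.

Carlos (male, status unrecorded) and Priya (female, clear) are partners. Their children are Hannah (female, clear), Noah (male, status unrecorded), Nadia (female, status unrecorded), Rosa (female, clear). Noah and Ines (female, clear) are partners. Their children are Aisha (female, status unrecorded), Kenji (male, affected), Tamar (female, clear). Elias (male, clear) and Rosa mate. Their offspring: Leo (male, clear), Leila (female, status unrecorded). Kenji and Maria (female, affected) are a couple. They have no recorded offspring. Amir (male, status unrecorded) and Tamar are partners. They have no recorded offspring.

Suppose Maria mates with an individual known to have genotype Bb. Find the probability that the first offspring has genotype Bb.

1/2

Maria is affected, so Maria is bb.
The cross gives 1/2 Bb : 1/2 bb, so P(offspring has genotype Bb) = 1/2.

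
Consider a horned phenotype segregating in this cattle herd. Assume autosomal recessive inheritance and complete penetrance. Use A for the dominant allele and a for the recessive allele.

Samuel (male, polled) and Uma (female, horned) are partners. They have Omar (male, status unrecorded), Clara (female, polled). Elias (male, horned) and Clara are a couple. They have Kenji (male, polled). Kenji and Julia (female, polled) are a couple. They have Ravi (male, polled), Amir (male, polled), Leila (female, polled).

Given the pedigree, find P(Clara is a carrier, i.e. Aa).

1

Clara is polled so carries A and received a from Uma (aa), so Clara is Aa, giving P(Aa) = 1.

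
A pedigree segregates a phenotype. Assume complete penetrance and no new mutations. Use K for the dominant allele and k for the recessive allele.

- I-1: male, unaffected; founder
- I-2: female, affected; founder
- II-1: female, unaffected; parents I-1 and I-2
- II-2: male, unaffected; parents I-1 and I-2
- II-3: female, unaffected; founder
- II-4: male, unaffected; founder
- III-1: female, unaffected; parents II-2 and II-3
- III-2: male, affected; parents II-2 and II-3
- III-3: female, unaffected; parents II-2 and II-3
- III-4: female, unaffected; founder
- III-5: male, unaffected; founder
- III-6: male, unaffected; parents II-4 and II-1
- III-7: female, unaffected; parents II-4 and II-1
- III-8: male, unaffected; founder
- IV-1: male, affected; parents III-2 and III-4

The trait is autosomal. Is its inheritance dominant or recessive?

recessive

II-2 and II-3 are both unaffected yet have an affected child III-2. Under dominance, an affected child requires at least one affected parent, so the trait cannot be dominant.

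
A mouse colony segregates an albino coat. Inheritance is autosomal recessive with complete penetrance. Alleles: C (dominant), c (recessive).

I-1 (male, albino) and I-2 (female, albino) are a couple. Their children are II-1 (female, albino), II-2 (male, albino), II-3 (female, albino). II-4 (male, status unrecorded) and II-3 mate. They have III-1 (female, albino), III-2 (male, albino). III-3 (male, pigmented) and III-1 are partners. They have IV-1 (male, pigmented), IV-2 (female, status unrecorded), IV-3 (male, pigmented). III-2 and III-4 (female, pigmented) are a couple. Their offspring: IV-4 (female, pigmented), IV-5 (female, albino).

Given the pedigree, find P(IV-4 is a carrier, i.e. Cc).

1

IV-4 is pigmented so carries C and received c from III-2 (cc), so IV-4 is Cc, giving P(Cc) = 1.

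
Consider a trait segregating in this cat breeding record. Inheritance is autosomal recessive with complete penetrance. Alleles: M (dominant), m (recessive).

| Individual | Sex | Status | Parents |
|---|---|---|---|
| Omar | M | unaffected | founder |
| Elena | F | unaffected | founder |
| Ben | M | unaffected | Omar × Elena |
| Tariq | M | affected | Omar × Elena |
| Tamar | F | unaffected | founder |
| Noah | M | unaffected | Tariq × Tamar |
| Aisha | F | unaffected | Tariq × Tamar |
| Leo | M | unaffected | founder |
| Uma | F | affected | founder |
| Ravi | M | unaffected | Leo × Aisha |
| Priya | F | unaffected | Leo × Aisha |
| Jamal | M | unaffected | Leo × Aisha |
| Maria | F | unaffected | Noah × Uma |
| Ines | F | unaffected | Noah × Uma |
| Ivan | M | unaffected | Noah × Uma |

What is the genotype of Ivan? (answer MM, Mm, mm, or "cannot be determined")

Mm

From phenotype alone, Ivan is MM or Mm.
Ivan is unaffected so carries M and received m from Uma (mm), so Ivan is Mm.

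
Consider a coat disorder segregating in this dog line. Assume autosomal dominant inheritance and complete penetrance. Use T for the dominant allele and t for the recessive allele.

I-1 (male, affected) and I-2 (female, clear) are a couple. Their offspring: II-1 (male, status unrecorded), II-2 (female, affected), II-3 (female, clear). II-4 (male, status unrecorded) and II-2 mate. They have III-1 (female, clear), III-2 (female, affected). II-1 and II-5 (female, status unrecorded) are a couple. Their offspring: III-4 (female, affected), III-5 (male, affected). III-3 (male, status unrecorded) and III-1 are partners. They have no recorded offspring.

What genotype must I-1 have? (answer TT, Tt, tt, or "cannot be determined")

Tt

From phenotype alone, I-1 is TT or Tt.
I-1 is affected so carries T and passed t to II-3 (tt), so I-1 is Tt.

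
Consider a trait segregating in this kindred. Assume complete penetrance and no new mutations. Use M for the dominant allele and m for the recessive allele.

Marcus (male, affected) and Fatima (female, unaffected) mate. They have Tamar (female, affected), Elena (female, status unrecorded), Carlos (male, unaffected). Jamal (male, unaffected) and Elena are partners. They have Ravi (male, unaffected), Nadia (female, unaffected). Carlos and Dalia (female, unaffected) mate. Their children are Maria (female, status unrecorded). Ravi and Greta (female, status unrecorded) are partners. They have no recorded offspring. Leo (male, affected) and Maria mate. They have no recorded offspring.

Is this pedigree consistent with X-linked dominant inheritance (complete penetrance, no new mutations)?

A consistent assignment under X-linked dominant exists: Marcus X^M Y, Fatima X^m X^m, Tamar X^M X^m, Elena X^M X^m, Carlos X^m Y, Jamal X^m Y, Dalia X^m X^m, Ravi X^m Y, Nadia X^m X^m, Greta X^M X^M, Maria X^m X^m, Leo X^M Y.
In this assignment every recorded phenotype matches its genotype and every non-founder's genotype is obtainable from its parents' genotypes, so the pedigree is consistent.

Yes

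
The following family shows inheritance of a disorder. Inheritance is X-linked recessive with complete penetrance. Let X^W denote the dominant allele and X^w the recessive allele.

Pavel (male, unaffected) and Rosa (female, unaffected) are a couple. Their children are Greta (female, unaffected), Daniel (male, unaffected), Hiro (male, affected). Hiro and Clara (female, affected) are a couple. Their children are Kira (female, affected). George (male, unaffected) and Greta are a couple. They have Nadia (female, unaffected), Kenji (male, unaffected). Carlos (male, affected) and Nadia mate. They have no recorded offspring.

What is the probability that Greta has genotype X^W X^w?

1/3

Pavel is unaffected, so Pavel is X^W Y.
Rosa is unaffected so carries W and passed w to Hiro (X^w Y), so Rosa is X^W X^w.
Their cross gives offspring ratios 1/2 X^W X^W : 1/2 X^W X^w. Conditioning on Greta being unaffected, P(X^W X^w) = 1/2 / 1 = 1/2 before taking Greta's own offspring into account.
George is unaffected, so George is X^W Y.
Now use Greta's offspring. Probability of each recorded status — unaffected son Kenji: 1/2 if Greta is X^W X^w, 1 if X^W X^W. (Nadia: equally likely either way, so uninformative.)
Bayes: P(X^W X^w) = 1/2·1/2 / (1/2·1/2 + 1/2·1) = 1/3.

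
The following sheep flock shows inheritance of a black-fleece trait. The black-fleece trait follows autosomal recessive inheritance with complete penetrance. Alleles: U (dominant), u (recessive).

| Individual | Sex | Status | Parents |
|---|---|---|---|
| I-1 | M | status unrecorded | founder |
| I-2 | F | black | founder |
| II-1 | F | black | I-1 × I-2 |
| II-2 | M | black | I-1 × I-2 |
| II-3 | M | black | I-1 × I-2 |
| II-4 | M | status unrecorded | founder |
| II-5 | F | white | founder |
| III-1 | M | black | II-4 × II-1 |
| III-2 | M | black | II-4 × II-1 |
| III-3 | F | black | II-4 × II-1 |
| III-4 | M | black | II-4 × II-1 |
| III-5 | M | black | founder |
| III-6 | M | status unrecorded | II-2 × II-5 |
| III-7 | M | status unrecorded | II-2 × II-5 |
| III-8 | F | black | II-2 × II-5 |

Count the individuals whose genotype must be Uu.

Obligate heterozygotes: II-5 is white so carries U and passed u to III-8 (uu), so II-5 is Uu.
Every other individual is either homozygous by phenotype or has at least one consistent homozygous assignment, so the count is 1.

1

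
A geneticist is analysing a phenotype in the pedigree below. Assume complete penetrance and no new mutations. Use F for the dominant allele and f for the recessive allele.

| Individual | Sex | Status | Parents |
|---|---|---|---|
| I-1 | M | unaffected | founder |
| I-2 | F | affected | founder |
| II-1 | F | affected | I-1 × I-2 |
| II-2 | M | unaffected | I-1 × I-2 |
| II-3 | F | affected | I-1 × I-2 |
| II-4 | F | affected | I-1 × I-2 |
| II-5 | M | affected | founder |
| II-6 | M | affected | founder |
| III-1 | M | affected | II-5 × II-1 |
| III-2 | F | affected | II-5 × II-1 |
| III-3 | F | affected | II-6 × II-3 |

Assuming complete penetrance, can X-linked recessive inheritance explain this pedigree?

Under X-linked recessive, II-1 (affected, female) cannot arise from I-1 (unaffected) × I-2 (affected).

No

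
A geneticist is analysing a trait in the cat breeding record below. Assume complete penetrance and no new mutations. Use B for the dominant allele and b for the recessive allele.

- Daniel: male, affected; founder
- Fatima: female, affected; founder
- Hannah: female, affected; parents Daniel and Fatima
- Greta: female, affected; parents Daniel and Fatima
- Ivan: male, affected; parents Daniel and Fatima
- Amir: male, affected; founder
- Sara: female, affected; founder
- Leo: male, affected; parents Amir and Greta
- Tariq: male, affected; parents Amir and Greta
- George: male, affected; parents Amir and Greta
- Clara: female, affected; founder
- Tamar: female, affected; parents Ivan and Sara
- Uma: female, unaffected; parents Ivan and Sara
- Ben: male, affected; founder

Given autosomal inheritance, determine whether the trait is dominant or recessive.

dominant

Ivan and Sara are both affected yet have an unaffected child Uma. Under a recessive model two affected parents are homozygous and every child would be affected, so the trait cannot be recessive.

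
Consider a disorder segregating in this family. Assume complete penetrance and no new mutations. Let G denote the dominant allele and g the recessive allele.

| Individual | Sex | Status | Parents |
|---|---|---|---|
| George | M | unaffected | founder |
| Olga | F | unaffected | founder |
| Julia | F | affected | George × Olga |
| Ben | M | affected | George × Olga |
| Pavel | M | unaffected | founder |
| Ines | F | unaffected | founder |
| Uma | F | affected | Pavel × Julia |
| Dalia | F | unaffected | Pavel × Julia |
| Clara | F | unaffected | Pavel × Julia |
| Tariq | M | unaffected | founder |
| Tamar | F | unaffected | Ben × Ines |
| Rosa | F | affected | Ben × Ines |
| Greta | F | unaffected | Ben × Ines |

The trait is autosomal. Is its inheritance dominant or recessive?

George and Olga are both unaffected yet have an affected child Julia. Under dominance, an affected child requires at least one affected parent, so the trait cannot be dominant.

recessive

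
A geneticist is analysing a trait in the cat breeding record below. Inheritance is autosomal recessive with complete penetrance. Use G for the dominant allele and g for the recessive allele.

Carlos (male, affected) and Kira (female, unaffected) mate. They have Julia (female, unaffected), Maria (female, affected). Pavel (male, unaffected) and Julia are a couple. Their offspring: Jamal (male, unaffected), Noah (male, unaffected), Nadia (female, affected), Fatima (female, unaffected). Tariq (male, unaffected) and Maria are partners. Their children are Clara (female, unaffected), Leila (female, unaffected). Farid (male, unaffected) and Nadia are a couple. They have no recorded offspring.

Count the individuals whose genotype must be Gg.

Obligate heterozygotes: Kira is unaffected so carries G and passed g to Maria (gg), so Kira is Gg; Julia is unaffected so carries G and received g from Carlos (gg), so Julia is Gg; Pavel is unaffected so carries G and passed g to Nadia (gg), so Pavel is Gg; Clara is unaffected so carries G and received g from Maria (gg), so Clara is Gg; Leila is unaffected so carries G and received g from Maria (gg), so Leila is Gg.
Every other individual is either homozygous by phenotype or has at least one consistent homozygous assignment, so the count is 5.

5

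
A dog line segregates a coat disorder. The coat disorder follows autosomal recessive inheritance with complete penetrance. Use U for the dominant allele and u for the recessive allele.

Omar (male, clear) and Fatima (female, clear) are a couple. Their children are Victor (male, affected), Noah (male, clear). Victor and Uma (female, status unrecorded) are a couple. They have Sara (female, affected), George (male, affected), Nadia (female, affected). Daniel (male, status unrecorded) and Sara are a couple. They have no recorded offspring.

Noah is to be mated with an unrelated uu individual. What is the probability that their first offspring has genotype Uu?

Omar is clear so carries U and passed u to Victor (uu), so Omar is Uu.
Fatima is clear so carries U and passed u to Victor (uu), so Fatima is Uu.
Noah is a clear offspring of Omar (Uu) × Fatima (Uu), whose cross gives 1/4 UU : 1/2 Uu : 1/4 uu; conditioning on being clear, Noah is UU with probability 1/3, Uu with probability 2/3.
Summing over parental genotype combinations, P(offspring has genotype Uu) = 1/3·1 + 2/3·1/2 = 2/3.

2/3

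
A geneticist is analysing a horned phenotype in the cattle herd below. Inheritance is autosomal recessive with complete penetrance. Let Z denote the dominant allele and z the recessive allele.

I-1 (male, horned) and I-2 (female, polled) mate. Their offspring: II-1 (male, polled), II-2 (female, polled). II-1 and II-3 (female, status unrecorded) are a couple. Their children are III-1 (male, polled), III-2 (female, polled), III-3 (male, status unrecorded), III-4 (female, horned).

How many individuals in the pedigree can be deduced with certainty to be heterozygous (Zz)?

Obligate heterozygotes: II-1 is polled so carries Z and received z from I-1 (zz), so II-1 is Zz; II-2 is polled so carries Z and received z from I-1 (zz), so II-2 is Zz.
Every other individual is either homozygous by phenotype or has at least one consistent homozygous assignment, so the count is 2.

2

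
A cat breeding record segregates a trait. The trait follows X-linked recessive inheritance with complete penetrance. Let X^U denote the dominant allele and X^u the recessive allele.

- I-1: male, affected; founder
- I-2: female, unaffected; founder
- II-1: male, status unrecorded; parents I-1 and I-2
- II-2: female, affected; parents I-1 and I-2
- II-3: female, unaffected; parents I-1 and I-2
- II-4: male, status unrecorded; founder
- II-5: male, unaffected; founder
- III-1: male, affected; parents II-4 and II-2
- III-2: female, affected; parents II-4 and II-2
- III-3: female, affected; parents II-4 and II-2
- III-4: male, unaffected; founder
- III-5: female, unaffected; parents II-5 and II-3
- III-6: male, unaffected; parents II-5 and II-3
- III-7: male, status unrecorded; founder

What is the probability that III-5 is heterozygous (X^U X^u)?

II-5 is unaffected, so II-5 is X^U Y.
II-3 is unaffected so carries U and received u from I-1 (X^u Y), so II-3 is X^U X^u.
Their cross gives offspring ratios 1/2 X^U X^U : 1/2 X^U X^u. Conditioning on III-5 being unaffected, P(X^U X^u) = 1/2 / 1 = 1/2.

1/2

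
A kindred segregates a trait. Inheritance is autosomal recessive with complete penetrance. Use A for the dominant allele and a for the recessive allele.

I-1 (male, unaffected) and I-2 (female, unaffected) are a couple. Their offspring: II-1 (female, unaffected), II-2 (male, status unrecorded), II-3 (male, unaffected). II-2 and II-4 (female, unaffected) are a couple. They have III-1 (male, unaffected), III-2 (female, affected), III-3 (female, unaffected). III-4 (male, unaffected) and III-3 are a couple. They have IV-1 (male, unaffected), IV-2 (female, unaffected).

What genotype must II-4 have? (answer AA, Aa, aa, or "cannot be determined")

Aa

From phenotype alone, II-4 is AA or Aa.
II-4 is unaffected so carries A and passed a to III-2 (aa), so II-4 is Aa.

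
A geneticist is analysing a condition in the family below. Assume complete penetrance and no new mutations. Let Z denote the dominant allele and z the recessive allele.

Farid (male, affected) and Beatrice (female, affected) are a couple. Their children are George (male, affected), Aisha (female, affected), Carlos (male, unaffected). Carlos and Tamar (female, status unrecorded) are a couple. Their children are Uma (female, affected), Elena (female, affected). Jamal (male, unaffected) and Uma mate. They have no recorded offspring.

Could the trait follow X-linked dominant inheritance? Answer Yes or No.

A consistent assignment under X-linked dominant exists: Farid X^Z Y, Beatrice X^Z X^z, George X^Z Y, Aisha X^Z X^Z, Carlos X^z Y, Tamar X^Z X^Z, Uma X^Z X^z, Elena X^Z X^z, Jamal X^z Y.
In this assignment every recorded phenotype matches its genotype and every non-founder's genotype is obtainable from its parents' genotypes, so the pedigree is consistent.

Yes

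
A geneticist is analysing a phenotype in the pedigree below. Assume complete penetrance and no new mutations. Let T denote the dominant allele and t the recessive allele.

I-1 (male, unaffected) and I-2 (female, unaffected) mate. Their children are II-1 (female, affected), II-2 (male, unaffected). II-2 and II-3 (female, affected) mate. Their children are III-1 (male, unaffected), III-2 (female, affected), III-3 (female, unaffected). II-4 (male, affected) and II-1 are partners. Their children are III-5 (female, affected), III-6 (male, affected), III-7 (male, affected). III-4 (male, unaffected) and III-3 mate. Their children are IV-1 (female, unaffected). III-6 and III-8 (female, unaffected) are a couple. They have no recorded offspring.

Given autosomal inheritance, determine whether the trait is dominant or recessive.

recessive

I-1 and I-2 are both unaffected yet have an affected child II-1. Under dominance, an affected child requires at least one affected parent, so the trait cannot be dominant.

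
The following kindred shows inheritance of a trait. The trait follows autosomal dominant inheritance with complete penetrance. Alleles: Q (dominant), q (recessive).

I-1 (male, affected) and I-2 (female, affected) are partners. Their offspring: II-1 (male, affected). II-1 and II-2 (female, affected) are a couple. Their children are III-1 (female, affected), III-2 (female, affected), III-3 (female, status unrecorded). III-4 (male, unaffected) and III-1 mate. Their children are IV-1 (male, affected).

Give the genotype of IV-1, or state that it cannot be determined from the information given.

Qq

From phenotype alone, IV-1 is QQ or Qq.
IV-1 is affected so carries Q and received q from III-4 (qq), so IV-1 is Qq.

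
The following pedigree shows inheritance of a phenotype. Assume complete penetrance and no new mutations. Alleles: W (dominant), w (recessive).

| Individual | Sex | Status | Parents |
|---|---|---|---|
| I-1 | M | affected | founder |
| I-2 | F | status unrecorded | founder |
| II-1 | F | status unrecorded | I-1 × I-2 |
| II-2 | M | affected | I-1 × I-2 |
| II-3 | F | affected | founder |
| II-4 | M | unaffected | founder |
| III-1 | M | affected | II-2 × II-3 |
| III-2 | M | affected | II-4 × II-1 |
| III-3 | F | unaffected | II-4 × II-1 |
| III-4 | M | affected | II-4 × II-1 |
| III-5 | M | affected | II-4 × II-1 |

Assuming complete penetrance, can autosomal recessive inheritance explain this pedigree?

Yes

A consistent assignment under autosomal recessive exists: I-1 ww, I-2 Ww, II-1 Ww, II-2 ww, II-3 ww, II-4 Ww, III-1 ww, III-2 ww, III-3 WW, III-4 ww, III-5 ww.
In this assignment every recorded phenotype matches its genotype and every non-founder's genotype is obtainable from its parents' genotypes, so the pedigree is consistent.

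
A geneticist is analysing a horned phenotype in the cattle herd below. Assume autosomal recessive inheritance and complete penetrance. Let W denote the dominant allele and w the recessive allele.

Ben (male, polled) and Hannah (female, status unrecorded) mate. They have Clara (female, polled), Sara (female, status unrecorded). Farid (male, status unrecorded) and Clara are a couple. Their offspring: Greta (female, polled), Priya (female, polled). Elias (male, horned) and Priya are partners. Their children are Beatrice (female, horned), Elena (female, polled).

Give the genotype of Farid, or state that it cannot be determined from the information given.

cannot be determined

Farid's phenotype is unrecorded, and no parent or child forces a single allele at both positions; consistent genotype assignments exist with Farid as WW or Ww or ww.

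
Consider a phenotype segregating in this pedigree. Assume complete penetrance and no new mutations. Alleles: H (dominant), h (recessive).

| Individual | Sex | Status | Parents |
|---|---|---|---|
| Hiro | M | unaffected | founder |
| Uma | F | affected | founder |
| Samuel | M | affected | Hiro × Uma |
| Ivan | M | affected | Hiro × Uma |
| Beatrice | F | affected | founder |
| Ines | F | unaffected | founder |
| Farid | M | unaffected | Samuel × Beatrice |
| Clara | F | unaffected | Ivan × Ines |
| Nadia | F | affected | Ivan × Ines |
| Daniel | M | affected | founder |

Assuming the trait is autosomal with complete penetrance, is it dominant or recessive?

Samuel and Beatrice are both affected yet have an unaffected child Farid. Under a recessive model two affected parents are homozygous and every child would be affected, so the trait cannot be recessive.

dominant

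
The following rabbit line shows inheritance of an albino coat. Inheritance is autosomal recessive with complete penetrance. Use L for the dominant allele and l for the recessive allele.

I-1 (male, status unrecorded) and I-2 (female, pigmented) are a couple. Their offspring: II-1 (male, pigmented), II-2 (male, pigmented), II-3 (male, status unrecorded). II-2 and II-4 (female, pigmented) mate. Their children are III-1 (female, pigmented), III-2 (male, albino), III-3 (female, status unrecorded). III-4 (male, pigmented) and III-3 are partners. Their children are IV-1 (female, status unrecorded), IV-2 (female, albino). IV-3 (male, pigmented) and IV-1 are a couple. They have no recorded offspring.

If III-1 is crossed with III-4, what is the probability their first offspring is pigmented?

5/6

II-2 is pigmented so carries L and passed l to III-2 (ll), so II-2 is Ll.
II-4 is pigmented so carries L and passed l to III-2 (ll), so II-4 is Ll.
III-1 is a pigmented offspring of II-2 (Ll) × II-4 (Ll), whose cross gives 1/4 LL : 1/2 Ll : 1/4 ll; conditioning on being pigmented, III-1 is LL with probability 1/3, Ll with probability 2/3.
III-4 is pigmented so carries L and passed l to IV-2 (ll), so III-4 is Ll.
Summing over parental genotype combinations, P(offspring is pigmented) = 1/3·1 + 2/3·3/4 = 5/6.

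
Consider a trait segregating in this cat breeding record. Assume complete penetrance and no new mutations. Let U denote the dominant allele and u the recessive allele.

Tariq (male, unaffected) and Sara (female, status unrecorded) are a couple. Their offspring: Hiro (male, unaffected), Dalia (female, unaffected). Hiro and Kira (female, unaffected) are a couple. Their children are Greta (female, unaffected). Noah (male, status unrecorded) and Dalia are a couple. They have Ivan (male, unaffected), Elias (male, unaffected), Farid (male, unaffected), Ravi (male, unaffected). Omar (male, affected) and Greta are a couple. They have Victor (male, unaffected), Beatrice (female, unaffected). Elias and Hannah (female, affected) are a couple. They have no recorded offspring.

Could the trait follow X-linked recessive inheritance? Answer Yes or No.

Yes

A consistent assignment under X-linked recessive exists: Tariq X^U Y, Sara X^U X^U, Hiro X^U Y, Dalia X^U X^U, Kira X^U X^U, Noah X^U Y, Greta X^U X^U, Omar X^u Y, Ivan X^U Y, Elias X^U Y, Farid X^U Y, Ravi X^U Y, Hannah X^u X^u, Victor X^U Y, Beatrice X^U X^u.
In this assignment every recorded phenotype matches its genotype and every non-founder's genotype is obtainable from its parents' genotypes, so the pedigree is consistent.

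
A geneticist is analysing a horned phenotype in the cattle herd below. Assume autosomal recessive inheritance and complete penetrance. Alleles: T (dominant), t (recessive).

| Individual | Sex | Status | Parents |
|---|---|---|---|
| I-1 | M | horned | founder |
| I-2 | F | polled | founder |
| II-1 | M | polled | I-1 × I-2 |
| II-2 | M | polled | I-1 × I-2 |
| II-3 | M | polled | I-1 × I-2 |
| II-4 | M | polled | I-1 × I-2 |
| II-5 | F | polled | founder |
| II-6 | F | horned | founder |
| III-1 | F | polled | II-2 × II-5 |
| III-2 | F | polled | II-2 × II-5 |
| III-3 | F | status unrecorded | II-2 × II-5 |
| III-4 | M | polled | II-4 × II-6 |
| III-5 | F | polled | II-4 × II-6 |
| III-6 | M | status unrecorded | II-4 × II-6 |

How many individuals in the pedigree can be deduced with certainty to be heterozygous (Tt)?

6

Obligate heterozygotes: II-1 is polled so carries T and received t from I-1 (tt), so II-1 is Tt; II-2 is polled so carries T and received t from I-1 (tt), so II-2 is Tt; II-3 is polled so carries T and received t from I-1 (tt), so II-3 is Tt; II-4 is polled so carries T and received t from I-1 (tt), so II-4 is Tt; III-4 is polled so carries T and received t from II-6 (tt), so III-4 is Tt; III-5 is polled so carries T and received t from II-6 (tt), so III-5 is Tt.
Every other individual is either homozygous by phenotype or has at least one consistent homozygous assignment, so the count is 6.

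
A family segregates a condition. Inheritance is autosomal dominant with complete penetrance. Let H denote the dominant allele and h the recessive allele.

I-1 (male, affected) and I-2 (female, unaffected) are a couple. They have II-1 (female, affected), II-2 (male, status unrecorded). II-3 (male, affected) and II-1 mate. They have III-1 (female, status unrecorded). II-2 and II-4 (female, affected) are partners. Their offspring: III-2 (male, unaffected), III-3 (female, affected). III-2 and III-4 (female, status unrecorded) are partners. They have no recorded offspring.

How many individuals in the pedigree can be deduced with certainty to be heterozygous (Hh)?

Obligate heterozygotes: II-1 is affected so carries H and received h from I-2 (hh), so II-1 is Hh; II-4 is affected so carries H and passed h to III-2 (hh), so II-4 is Hh.
Every other individual is either homozygous by phenotype or has at least one consistent homozygous assignment, so the count is 2.

2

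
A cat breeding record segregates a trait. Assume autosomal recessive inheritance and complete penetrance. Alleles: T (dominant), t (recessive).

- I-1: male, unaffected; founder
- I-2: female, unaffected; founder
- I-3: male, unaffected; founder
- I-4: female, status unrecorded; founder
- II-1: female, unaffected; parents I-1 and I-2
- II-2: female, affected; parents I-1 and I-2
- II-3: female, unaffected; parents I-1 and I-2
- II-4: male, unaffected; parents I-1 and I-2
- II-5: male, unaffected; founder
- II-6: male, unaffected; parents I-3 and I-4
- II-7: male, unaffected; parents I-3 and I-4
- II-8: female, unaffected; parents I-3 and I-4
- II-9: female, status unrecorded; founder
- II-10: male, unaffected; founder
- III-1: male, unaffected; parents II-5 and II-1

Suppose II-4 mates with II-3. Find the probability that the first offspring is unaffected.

8/9

I-1 is unaffected so carries T and passed t to II-2 (tt), so I-1 is Tt.
I-2 is unaffected so carries T and passed t to II-2 (tt), so I-2 is Tt.
II-4 is an unaffected offspring of I-1 (Tt) × I-2 (Tt), whose cross gives 1/4 TT : 1/2 Tt : 1/4 tt; conditioning on being unaffected, II-4 is TT with probability 1/3, Tt with probability 2/3.
II-3 is an unaffected offspring of I-1 (Tt) × I-2 (Tt), whose cross gives 1/4 TT : 1/2 Tt : 1/4 tt; conditioning on being unaffected, II-3 is TT with probability 1/3, Tt with probability 2/3.
Summing over parental genotype combinations, P(offspring is unaffected) = 1/9·1 + 2/9·1 + 2/9·1 + 4/9·3/4 = 8/9.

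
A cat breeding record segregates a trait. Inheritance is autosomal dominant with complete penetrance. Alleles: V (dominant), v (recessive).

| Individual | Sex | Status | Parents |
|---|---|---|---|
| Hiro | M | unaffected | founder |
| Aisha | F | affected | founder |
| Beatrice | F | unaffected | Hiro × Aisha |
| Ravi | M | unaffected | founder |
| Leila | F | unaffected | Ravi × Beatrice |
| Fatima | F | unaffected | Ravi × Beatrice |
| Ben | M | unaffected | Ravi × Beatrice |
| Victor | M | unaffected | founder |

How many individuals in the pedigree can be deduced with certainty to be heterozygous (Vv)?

1

Obligate heterozygotes: Aisha is affected so carries V and passed v to Beatrice (vv), so Aisha is Vv.
Every other individual is either homozygous by phenotype or has at least one consistent homozygous assignment, so the count is 1.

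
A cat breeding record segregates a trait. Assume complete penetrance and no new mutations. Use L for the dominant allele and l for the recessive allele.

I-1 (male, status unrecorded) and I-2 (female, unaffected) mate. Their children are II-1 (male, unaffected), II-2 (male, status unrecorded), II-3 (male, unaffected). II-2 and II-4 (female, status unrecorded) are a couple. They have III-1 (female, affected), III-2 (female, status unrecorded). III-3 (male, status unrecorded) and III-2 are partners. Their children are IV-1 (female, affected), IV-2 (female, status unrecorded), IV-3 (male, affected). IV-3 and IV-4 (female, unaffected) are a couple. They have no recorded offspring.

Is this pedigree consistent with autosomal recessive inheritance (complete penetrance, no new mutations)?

Yes

A consistent assignment under autosomal recessive exists: I-1 LL, I-2 Ll, II-1 LL, II-2 Ll, II-3 LL, II-4 Ll, III-1 ll, III-2 Ll, III-3 Ll, IV-1 ll, IV-2 LL, IV-3 ll, IV-4 LL.
In this assignment every recorded phenotype matches its genotype and every non-founder's genotype is obtainable from its parents' genotypes, so the pedigree is consistent.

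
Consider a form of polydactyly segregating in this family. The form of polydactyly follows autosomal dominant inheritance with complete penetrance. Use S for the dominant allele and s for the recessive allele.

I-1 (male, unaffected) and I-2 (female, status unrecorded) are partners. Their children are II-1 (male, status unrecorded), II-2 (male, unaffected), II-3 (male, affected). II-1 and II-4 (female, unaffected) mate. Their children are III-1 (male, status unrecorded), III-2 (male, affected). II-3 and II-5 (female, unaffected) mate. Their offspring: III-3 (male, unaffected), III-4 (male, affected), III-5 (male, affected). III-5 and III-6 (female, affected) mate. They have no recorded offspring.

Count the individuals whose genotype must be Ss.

6

Obligate heterozygotes: I-2 passed S to II-1 (Ss, whose s came from I-1) and passed s to II-2 (ss), so I-2 is Ss; II-1 passed S to III-2 (Ss, whose s came from II-4) and received s from I-1 (ss), so II-1 is Ss; II-3 is affected so carries S and received s from I-1 (ss), so II-3 is Ss; III-2 is affected so carries S and received s from II-4 (ss), so III-2 is Ss; III-4 is affected so carries S and received s from II-5 (ss), so III-4 is Ss; III-5 is affected so carries S and received s from II-5 (ss), so III-5 is Ss.
Every other individual is either homozygous by phenotype or has at least one consistent homozygous assignment, so the count is 6.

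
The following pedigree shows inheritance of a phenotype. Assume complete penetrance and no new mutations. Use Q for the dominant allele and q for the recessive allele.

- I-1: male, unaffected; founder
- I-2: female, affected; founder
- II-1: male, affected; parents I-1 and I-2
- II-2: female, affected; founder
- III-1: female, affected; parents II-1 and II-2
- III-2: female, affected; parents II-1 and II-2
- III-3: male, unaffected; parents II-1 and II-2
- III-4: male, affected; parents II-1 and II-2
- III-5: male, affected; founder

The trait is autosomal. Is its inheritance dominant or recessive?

dominant

II-1 and II-2 are both affected yet have an unaffected child III-3. Under a recessive model two affected parents are homozygous and every child would be affected, so the trait cannot be recessive.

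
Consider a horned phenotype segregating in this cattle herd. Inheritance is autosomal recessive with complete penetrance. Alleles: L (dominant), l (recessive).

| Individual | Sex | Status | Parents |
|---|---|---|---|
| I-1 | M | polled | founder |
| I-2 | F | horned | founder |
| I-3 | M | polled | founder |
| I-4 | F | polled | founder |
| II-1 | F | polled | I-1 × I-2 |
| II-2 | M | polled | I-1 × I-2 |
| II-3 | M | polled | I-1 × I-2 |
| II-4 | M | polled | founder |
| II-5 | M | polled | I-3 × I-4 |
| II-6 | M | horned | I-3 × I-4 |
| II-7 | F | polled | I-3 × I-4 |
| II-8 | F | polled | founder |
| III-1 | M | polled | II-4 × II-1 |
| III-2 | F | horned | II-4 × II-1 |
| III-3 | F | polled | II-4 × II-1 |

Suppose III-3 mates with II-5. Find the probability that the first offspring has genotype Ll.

4/9

II-4 is polled so carries L and passed l to III-2 (ll), so II-4 is Ll.
II-1 is polled so carries L and received l from I-2 (ll), so II-1 is Ll.
III-3 is a polled offspring of II-4 (Ll) × II-1 (Ll), whose cross gives 1/4 LL : 1/2 Ll : 1/4 ll; conditioning on being polled, III-3 is LL with probability 1/3, Ll with probability 2/3.
I-3 is polled so carries L and passed l to II-6 (ll), so I-3 is Ll.
I-4 is polled so carries L and passed l to II-6 (ll), so I-4 is Ll.
II-5 is a polled offspring of I-3 (Ll) × I-4 (Ll), whose cross gives 1/4 LL : 1/2 Ll : 1/4 ll; conditioning on being polled, II-5 is LL with probability 1/3, Ll with probability 2/3.
Summing over parental genotype combinations, P(offspring has genotype Ll) = 2/9·1/2 + 2/9·1/2 + 4/9·1/2 = 4/9.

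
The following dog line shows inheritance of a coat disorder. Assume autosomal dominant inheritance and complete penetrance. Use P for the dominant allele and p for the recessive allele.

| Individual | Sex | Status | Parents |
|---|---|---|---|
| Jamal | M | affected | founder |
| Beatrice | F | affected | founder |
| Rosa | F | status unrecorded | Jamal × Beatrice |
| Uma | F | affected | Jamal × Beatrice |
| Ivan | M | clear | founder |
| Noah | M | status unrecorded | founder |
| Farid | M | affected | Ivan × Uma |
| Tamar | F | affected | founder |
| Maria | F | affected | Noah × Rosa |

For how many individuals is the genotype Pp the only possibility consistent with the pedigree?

Obligate heterozygotes: Farid is affected so carries P and received p from Ivan (pp), so Farid is Pp.
Every other individual is either homozygous by phenotype or has at least one consistent homozygous assignment, so the count is 1.

1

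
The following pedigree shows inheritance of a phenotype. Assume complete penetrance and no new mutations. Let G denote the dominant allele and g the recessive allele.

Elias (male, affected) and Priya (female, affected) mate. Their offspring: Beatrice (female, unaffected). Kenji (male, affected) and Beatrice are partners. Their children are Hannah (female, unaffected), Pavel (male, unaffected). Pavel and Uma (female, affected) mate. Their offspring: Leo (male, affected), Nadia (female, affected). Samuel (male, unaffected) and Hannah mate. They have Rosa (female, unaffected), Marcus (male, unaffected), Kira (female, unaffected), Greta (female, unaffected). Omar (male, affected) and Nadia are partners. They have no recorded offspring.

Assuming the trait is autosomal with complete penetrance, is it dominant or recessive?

Elias and Priya are both affected yet have an unaffected child Beatrice. Under a recessive model two affected parents are homozygous and every child would be affected, so the trait cannot be recessive.

dominant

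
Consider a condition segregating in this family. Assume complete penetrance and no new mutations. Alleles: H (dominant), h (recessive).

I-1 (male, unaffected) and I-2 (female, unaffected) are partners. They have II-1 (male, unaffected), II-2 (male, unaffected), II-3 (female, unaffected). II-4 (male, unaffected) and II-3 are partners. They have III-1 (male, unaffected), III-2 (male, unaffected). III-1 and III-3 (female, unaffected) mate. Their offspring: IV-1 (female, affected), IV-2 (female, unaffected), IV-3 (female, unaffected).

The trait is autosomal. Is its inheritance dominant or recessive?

III-1 and III-3 are both unaffected yet have an affected child IV-1. Under dominance, an affected child requires at least one affected parent, so the trait cannot be dominant.

recessive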